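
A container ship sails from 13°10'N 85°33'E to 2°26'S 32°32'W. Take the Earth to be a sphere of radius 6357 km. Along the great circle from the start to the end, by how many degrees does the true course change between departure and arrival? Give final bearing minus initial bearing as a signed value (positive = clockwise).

-17.9°

At departure: θ₁ = atan2(sin Δλ cos φ₂, cos φ₁ sin φ₂ − sin φ₁ cos φ₂ cos Δλ) = 274.27°
At arrival: θ₂ = atan2(sin Δλ cos φ₁, −cos φ₂ sin φ₁ + sin φ₂ cos φ₁ cos Δλ) = 256.38°
Δθ = θ₂ − θ₁ = -17.9°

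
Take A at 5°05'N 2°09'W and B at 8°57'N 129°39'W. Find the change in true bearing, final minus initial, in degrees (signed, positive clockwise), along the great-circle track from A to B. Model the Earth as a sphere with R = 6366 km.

At departure: θ₁ = atan2(sin Δλ cos φ₂, cos φ₁ sin φ₂ − sin φ₁ cos φ₂ cos Δλ) = 284.88°
At arrival: θ₂ = atan2(sin Δλ cos φ₁, −cos φ₂ sin φ₁ + sin φ₂ cos φ₁ cos Δλ) = 257.04°
Δθ = θ₂ − θ₁ = -27.8°

-27.8°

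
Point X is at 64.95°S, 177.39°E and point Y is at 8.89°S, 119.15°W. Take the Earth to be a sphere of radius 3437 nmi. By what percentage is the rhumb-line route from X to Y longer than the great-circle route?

2.3%

Great circle: σ = 1.2378 rad → d_gc = Rσ = 4254.2 nmi
Rhumb: Δφ = +0.9784, Δλ = +1.1076, Δψ = +1.3486, q = Δφ/Δψ = 0.7255 → d_rh = R√(Δφ²+q²Δλ²) = 4351.6 nmi
Excess = (4351.6 − 4254.2) / 4254.2 = 97.4 / 4254.2 = 2.29% ≈ 2.3%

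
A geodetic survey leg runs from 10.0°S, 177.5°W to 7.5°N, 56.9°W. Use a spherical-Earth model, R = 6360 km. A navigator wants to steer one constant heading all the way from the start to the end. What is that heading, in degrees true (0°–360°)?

81.7°

Meridional parts: M(φ₁)=-0.1754, M(φ₂)=+0.1313 → ΔM = +0.3067;  Δλ = +2.1049 rad
tan C = Δλ / ΔM = +6.8629 → C = 81.71°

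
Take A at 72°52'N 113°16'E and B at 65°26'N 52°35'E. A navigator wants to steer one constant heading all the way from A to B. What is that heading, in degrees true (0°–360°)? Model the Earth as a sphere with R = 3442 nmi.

Meridional parts: M(φ₁)=+1.8929, M(φ₂)=+1.5245 → ΔM = -0.3684;  Δλ = -1.0591 rad
tan C = Δλ / ΔM = +2.8752 → C = 250.82°

250.8°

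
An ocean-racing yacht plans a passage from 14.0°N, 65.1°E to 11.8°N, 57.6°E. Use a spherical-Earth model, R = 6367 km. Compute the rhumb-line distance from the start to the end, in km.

Δψ = ln[tan(π/4+φ₂/2)/tan(π/4+φ₁/2)] = -0.0394;  Δφ = -0.0384 rad,  Δλ = -0.1309 rad
q = Δφ/Δψ = 0.9747
d = R·√(Δφ² + q²Δλ²) = 6367·0.13324 = 848 km

848 km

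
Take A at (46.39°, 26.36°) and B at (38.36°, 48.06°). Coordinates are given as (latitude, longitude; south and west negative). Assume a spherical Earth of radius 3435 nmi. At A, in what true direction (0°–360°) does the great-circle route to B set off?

N = sin Δλ·cos φ₂ = +0.2899;  D = cos φ₁ sin φ₂ − sin φ₁ cos φ₂ cos Δλ = -0.0995
initial course = atan2(N, D) = 108.93°

108.9°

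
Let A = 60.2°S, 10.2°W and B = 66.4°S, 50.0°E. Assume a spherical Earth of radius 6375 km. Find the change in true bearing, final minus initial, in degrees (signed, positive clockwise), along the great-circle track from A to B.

-54.8°

Initial bearing θ₁ = atan2(sin Δλ cos φ₂, cos φ₁ sin φ₂ − sin φ₁ cos φ₂ cos Δλ) = 129.14°
Final bearing θ₂ = (initial bearing from the destination back to the start) + 180° = 74.32°
Δθ = θ₂ − θ₁ = -54.8°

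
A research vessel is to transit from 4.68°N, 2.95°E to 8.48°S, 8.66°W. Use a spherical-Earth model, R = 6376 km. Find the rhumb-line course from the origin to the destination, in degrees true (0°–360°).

Δψ = ln[tan(π/4+φ₂/2)/tan(π/4+φ₁/2)] = -0.2303
Δλ = -0.2026 rad (taken the short way round)
course = atan2(Δλ, Δψ) = 221.34°

221.3°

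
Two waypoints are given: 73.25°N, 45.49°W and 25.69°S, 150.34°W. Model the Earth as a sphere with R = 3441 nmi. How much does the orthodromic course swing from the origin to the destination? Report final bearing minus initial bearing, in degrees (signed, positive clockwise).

-77.8°

At departure: θ₁ = atan2(sin Δλ cos φ₂, cos φ₁ sin φ₂ − sin φ₁ cos φ₂ cos Δλ) = 276.30°
At arrival: θ₂ = atan2(sin Δλ cos φ₁, −cos φ₂ sin φ₁ + sin φ₂ cos φ₁ cos Δλ) = 198.53°
Δθ = θ₂ − θ₁ = -77.8°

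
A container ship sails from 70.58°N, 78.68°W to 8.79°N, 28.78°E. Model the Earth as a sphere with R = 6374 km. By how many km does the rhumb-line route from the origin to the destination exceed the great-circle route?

826 km

Great circle: cos σ = sin φ₁ sin φ₂ + cos φ₁ cos φ₂ cos Δλ,  σ = 1.5252 rad → d_gc = 9721.9 km
Rhumb line: Δψ = -1.6114, q = Δφ/Δψ = 0.6693, d_rh = R√(Δφ²+q²Δλ²) = 10548.1 km
Excess = 10548.1 − 9721.9 = 826.2 ≈ 826 km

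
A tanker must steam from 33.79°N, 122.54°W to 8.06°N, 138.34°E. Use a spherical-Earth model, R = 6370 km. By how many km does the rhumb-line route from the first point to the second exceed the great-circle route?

234 km

Great circle: cos σ = sin φ₁ sin φ₂ + cos φ₁ cos φ₂ cos Δλ,  σ = 1.6233 rad → d_gc = 10340.23 km
Rhumb line: Δψ = -0.4861, q = Δφ/Δψ = 0.9238, d_rh = R√(Δφ²+q²Δλ²) = 10574.72 km
Excess = 10574.72 − 10340.23 = 234.49 ≈ 234 km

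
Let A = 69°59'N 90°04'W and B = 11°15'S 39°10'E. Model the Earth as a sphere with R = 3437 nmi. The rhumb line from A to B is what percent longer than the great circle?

Great circle: σ = 1.9776 rad → d_gc = Rσ = 6796.9 nmi
Rhumb: Δφ = -1.4178, Δλ = +2.2555, Δψ = -1.9322, q = Δφ/Δψ = 0.7338 → d_rh = R√(Δφ²+q²Δλ²) = 7490.3 nmi
Excess = (7490.3 − 6796.9) / 6796.9 = 693.4 / 6796.9 = 10.20% ≈ 10.2%

10.2%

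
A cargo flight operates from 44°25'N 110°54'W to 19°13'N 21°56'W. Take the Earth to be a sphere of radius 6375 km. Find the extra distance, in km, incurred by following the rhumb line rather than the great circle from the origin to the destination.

Great circle: cos σ = sin φ₁ sin φ₂ + cos φ₁ cos φ₂ cos Δλ,  σ = 1.3258 rad → d_gc = 8452.2 km
Rhumb line: Δψ = -0.5252, q = Δφ/Δψ = 0.8375, d_rh = R√(Δφ²+q²Δλ²) = 8751.3 km
Excess = 8751.3 − 8452.2 = 299.1 ≈ 299 km

299 km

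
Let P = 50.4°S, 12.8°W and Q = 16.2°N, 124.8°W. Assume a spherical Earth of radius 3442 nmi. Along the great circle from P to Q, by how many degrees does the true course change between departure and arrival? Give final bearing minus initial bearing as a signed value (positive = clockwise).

+55.1°

Initial bearing θ₁ = atan2(sin Δλ cos φ₂, cos φ₁ sin φ₂ − sin φ₁ cos φ₂ cos Δλ) = 263.63°
Final bearing θ₂ = (initial bearing from the destination back to the start) + 180° = 318.72°
Δθ = θ₂ − θ₁ = +55.1°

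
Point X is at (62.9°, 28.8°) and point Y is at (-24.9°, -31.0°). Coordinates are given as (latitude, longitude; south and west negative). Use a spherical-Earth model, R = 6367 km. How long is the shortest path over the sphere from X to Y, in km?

11069 km

cos σ = sin φ₁ sin φ₂ + cos φ₁ cos φ₂ cos Δλ
      = sin(62.90°)sin(-24.90°) + cos(62.90°)cos(-24.90°)cos(-59.80°) = -0.1670
σ = 99.611° → d = Rσ = 6367·1.73855 = 11069 km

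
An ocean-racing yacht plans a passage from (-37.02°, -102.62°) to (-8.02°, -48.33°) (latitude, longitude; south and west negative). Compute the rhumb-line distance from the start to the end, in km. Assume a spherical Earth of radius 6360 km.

Δψ = ln[tan(π/4+φ₂/2)/tan(π/4+φ₁/2)] = +0.5560;  Δφ = +0.5061 rad,  Δλ = +0.9475 rad
q = Δφ/Δψ = 0.9103
d = R·√(Δφ² + q²Δλ²) = 6360·1.00012 = 6361 km

6361 km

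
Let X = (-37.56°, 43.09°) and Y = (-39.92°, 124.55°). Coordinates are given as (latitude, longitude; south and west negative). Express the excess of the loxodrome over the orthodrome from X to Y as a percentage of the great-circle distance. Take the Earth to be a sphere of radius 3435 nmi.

3.8%

Great circle: σ = 1.0685 rad → d_gc = Rσ = 3670.2 nmi
Rhumb: Δφ = -0.0412, Δλ = +1.4217, Δψ = -0.0528, q = Δφ/Δψ = 0.7799 → d_rh = R√(Δφ²+q²Δλ²) = 3811.3 nmi
Excess = (3811.3 − 3670.2) / 3670.2 = 141.1 / 3670.2 = 3.84% ≈ 3.8%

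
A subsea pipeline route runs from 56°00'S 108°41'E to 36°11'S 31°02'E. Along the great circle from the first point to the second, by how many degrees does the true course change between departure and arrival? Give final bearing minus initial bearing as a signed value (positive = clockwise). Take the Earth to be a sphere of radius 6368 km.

+61.0°

Initial bearing θ₁ = atan2(sin Δλ cos φ₂, cos φ₁ sin φ₂ − sin φ₁ cos φ₂ cos Δλ) = 256.66°
Final bearing θ₂ = (initial bearing from the destination back to the start) + 180° = 317.61°
Δθ = θ₂ − θ₁ = +61.0°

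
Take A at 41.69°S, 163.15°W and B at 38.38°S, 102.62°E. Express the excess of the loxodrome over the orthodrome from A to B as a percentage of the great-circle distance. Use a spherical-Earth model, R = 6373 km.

5.7%

Great circle: σ = 1.1920 rad → d_gc = Rσ = 7596.9 km
Rhumb: Δφ = +0.0578, Δλ = -1.6446, Δψ = +0.0755, q = Δφ/Δψ = 0.7654 → d_rh = R√(Δφ²+q²Δλ²) = 8030.7 km
Excess = (8030.7 − 7596.9) / 7596.9 = 433.8 / 7596.9 = 5.71% ≈ 5.7%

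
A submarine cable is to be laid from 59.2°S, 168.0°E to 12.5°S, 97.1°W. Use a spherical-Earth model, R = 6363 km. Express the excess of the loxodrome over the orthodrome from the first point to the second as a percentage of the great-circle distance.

5.3%

Great circle: σ = 1.4271 rad → d_gc = Rσ = 9080.6 km
Rhumb: Δφ = +0.8151, Δλ = +1.6563, Δψ = +1.0694, q = Δφ/Δψ = 0.7621 → d_rh = R√(Δφ²+q²Δλ²) = 9561.2 km
Excess = (9561.2 − 9080.6) / 9080.6 = 480.6 / 9080.6 = 5.29% ≈ 5.3%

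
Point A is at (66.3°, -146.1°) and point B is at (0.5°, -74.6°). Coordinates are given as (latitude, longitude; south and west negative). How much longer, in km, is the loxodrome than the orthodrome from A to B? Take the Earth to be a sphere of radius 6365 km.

245 km

Great circle: cos σ = sin φ₁ sin φ₂ + cos φ₁ cos φ₂ cos Δλ,  σ = 1.4349 rad → d_gc = 9132.8 km
Rhumb line: Δψ = -1.5528, q = Δφ/Δψ = 0.7396, d_rh = R√(Δφ²+q²Δλ²) = 9377.8 km
Excess = 9377.8 − 9132.8 = 245.0 ≈ 245 km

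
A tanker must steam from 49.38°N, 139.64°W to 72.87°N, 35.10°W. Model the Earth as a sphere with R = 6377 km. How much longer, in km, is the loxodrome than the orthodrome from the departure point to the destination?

642 km

Great circle: cos σ = sin φ₁ sin φ₂ + cos φ₁ cos φ₂ cos Δλ,  σ = 0.8268 rad → d_gc = 5272.5 km
Rhumb line: Δψ = +0.8991, q = Δφ/Δψ = 0.4560, d_rh = R√(Δφ²+q²Δλ²) = 5914.7 km
Excess = 5914.7 − 5272.5 = 642.2 ≈ 642 km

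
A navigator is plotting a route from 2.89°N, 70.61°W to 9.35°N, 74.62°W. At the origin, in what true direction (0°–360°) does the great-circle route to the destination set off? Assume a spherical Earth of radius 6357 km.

θ = atan2( sin Δλ·cos φ₂ ,  cos φ₁ sin φ₂ − sin φ₁ cos φ₂ cos Δλ )
  = atan2(-0.0690, +0.1126) = 328.51°

328.5°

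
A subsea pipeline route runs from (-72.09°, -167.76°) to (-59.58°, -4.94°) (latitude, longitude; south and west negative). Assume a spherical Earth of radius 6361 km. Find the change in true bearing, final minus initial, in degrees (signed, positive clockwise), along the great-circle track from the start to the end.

-161.3°

At departure: θ₁ = atan2(sin Δλ cos φ₂, cos φ₁ sin φ₂ − sin φ₁ cos φ₂ cos Δλ) = 168.35°
At arrival: θ₂ = atan2(sin Δλ cos φ₁, −cos φ₂ sin φ₁ + sin φ₂ cos φ₁ cos Δλ) = 7.04°
Δθ = θ₂ − θ₁ = -161.3°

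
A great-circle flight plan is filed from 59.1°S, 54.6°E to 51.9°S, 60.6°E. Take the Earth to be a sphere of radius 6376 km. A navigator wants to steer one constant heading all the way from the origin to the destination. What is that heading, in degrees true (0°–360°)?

Δψ = ln[tan(π/4+φ₂/2)/tan(π/4+φ₁/2)] = +0.2226
Δλ = +0.1047 rad (taken the short way round)
course = atan2(Δλ, Δψ) = 25.19°

25.2°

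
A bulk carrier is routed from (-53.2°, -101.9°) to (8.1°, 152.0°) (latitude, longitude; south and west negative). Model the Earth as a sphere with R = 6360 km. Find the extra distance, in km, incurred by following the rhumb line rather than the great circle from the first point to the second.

435 km

Great circle: cos σ = sin φ₁ sin φ₂ + cos φ₁ cos φ₂ cos Δλ,  σ = 1.8518 rad → d_gc = 11777.2 km
Rhumb line: Δψ = +1.2425, q = Δφ/Δψ = 0.8611, d_rh = R√(Δφ²+q²Δλ²) = 12212.6 km
Excess = 12212.6 − 11777.2 = 435.4 ≈ 435 km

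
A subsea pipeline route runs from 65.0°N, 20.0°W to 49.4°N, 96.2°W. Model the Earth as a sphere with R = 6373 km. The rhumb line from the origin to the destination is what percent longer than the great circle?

5.7%

Great circle: σ = 0.7171 rad → d_gc = Rσ = 4569.9 km
Rhumb: Δφ = -0.2723, Δλ = -1.3299, Δψ = -0.5120, q = Δφ/Δψ = 0.5318 → d_rh = R√(Δφ²+q²Δλ²) = 4830.0 km
Excess = (4830.0 − 4569.9) / 4569.9 = 260.1 / 4569.9 = 5.69% ≈ 5.7%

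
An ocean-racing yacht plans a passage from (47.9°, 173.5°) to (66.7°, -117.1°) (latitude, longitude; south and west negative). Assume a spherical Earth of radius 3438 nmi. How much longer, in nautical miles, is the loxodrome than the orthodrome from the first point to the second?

110 nmi

Great circle: cos σ = sin φ₁ sin φ₂ + cos φ₁ cos φ₂ cos Δλ,  σ = 0.6844 rad → d_gc = 2353.1 nmi
Rhumb line: Δψ = +0.6241, q = Δφ/Δψ = 0.5257, d_rh = R√(Δφ²+q²Δλ²) = 2462.8 nmi
Excess = 2462.8 − 2353.1 = 109.7 ≈ 110 nmi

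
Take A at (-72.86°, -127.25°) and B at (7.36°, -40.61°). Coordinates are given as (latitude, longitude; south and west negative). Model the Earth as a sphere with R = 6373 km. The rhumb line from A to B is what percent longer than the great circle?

4.3%

Great circle: σ = 1.6763 rad → d_gc = Rσ = 10682.9 km
Rhumb: Δφ = +1.4001, Δλ = +1.5122, Δψ = +2.0213, q = Δφ/Δψ = 0.6927 → d_rh = R√(Δφ²+q²Δλ²) = 11143.5 km
Excess = (11143.5 − 10682.9) / 10682.9 = 460.6 / 10682.9 = 4.31% ≈ 4.3%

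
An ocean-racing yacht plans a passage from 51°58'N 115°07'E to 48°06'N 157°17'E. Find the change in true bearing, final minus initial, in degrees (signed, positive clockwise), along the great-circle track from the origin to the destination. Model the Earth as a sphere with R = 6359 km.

Initial bearing θ₁ = atan2(sin Δλ cos φ₂, cos φ₁ sin φ₂ − sin φ₁ cos φ₂ cos Δλ) = 81.29°
Final bearing θ₂ = (initial bearing from the destination back to the start) + 180° = 114.23°
Δθ = θ₂ − θ₁ = +32.9°

+32.9°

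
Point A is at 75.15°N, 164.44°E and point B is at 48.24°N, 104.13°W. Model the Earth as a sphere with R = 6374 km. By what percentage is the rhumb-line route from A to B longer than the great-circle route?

9.0%

Great circle: σ = 0.7716 rad → d_gc = Rσ = 4918.4 km
Rhumb: Δφ = -0.4697, Δλ = +1.5958, Δψ = -1.0740, q = Δφ/Δψ = 0.4373 → d_rh = R√(Δφ²+q²Δλ²) = 5361.6 km
Excess = (5361.6 − 4918.4) / 4918.4 = 443.2 / 4918.4 = 9.01% ≈ 9.0%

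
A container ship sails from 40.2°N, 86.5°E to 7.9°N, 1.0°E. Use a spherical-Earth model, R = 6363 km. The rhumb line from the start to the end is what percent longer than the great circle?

2.0%

Great circle: σ = 1.4222 rad → d_gc = Rσ = 9049.3 km
Rhumb: Δφ = -0.5637, Δλ = -1.4923, Δψ = -0.6292, q = Δφ/Δψ = 0.8960 → d_rh = R√(Δφ²+q²Δλ²) = 9233.3 km
Excess = (9233.3 − 9049.3) / 9049.3 = 184.0 / 9049.3 = 2.03% ≈ 2.0%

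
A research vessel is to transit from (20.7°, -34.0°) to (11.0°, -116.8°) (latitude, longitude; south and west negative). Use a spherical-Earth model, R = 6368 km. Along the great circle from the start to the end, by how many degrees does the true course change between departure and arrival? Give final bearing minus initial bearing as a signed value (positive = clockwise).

-27.2°

Initial bearing θ₁ = atan2(sin Δλ cos φ₂, cos φ₁ sin φ₂ − sin φ₁ cos φ₂ cos Δλ) = 277.89°
Final bearing θ₂ = (initial bearing from the destination back to the start) + 180° = 250.72°
Δθ = θ₂ − θ₁ = -27.2°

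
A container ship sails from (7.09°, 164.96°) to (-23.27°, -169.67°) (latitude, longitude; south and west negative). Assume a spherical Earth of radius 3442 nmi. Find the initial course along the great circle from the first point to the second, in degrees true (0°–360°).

141.5°

θ = atan2( sin Δλ·cos φ₂ ,  cos φ₁ sin φ₂ − sin φ₁ cos φ₂ cos Δλ )
  = atan2(+0.3936, -0.4945) = 141.48°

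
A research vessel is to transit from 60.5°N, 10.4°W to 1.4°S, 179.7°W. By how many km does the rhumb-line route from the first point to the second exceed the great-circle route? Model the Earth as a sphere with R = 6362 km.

3088 km

Great circle: cos σ = sin φ₁ sin φ₂ + cos φ₁ cos φ₂ cos Δλ,  σ = 2.1002 rad → d_gc = 13361.2 km
Rhumb line: Δψ = -1.3590, q = Δφ/Δψ = 0.7950, d_rh = R√(Δφ²+q²Δλ²) = 16449.3 km
Excess = 16449.3 − 13361.2 = 3088.1 ≈ 3088 km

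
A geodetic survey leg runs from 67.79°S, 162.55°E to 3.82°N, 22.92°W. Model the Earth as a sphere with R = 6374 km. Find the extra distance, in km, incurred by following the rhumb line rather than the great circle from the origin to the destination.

Great circle: cos σ = sin φ₁ sin φ₂ + cos φ₁ cos φ₂ cos Δλ,  σ = 2.0232 rad → d_gc = 12895.8 km
Rhumb line: Δψ = +1.6949, q = Δφ/Δψ = 0.7374, d_rh = R√(Δφ²+q²Δλ²) = 16384.4 km
Excess = 16384.4 − 12895.8 = 3488.6 ≈ 3489 km

3489 km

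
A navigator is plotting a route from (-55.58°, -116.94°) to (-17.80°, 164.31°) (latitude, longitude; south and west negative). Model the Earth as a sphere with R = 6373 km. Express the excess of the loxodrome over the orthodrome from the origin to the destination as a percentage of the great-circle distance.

Great circle: σ = 1.2056 rad → d_gc = Rσ = 7683.0 km
Rhumb: Δφ = +0.6594, Δλ = -1.3744, Δψ = +0.8562, q = Δφ/Δψ = 0.7701 → d_rh = R√(Δφ²+q²Δλ²) = 7947.5 km
Excess = (7947.5 − 7683.0) / 7683.0 = 264.5 / 7683.0 = 3.44% ≈ 3.4%

3.4%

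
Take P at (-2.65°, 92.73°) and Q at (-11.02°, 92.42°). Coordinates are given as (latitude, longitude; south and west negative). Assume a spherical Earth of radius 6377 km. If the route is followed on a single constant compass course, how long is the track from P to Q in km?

Δψ = ln[tan(π/4+φ₂/2)/tan(π/4+φ₁/2)] = -0.1473;  Δφ = -0.1461 rad,  Δλ = -0.0054 rad
q = Δφ/Δψ = 0.9920
d = R·√(Δφ² + q²Δλ²) = 6377·0.14618 = 932 km

932 km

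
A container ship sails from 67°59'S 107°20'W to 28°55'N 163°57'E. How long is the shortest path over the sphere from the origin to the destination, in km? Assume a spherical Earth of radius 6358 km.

Haversine: a = sin²(Δφ/2)+cos φ₁ cos φ₂ sin²(Δλ/2) = 0.72046;  σ = 2·atan2(√a,√(1−a))
σ = 116.163° → d = Rσ = 6358·2.02743 = 12890 km

12890 km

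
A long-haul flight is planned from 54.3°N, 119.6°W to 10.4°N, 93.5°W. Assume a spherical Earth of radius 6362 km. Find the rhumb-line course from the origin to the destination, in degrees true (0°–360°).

Meridional parts: M(φ₁)=+1.1331, M(φ₂)=+0.1825 → ΔM = -0.9506;  Δλ = +0.4555 rad
tan C = Δλ / ΔM = -0.4792 → C = 154.40°

154.4°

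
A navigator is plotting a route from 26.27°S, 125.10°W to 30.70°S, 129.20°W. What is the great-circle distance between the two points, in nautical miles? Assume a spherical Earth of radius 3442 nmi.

Haversine: a = sin²(Δφ/2)+cos φ₁ cos φ₂ sin²(Δλ/2) = 0.00248;  σ = 2·atan2(√a,√(1−a))
σ = 5.709° → d = Rσ = 3442·0.09965 = 343 nmi

343 nmi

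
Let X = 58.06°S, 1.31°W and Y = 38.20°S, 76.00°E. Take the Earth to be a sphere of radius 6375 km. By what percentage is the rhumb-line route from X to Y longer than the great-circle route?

Great circle: σ = 0.9070 rad → d_gc = Rσ = 5782.1 km
Rhumb: Δφ = +0.3466, Δλ = +1.3493, Δψ = +0.5287, q = Δφ/Δψ = 0.6556 → d_rh = R√(Δφ²+q²Δλ²) = 6056.8 km
Excess = (6056.8 − 5782.1) / 5782.1 = 274.7 / 5782.1 = 4.751% ≈ 4.8%

4.8%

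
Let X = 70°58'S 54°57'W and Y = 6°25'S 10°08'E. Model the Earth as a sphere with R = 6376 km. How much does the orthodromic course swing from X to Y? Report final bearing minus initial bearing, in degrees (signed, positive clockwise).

Initial bearing θ₁ = atan2(sin Δλ cos φ₂, cos φ₁ sin φ₂ − sin φ₁ cos φ₂ cos Δλ) = 68.26°
Final bearing θ₂ = (initial bearing from the destination back to the start) + 180° = 17.75°
Δθ = θ₂ − θ₁ = -50.5°

-50.5°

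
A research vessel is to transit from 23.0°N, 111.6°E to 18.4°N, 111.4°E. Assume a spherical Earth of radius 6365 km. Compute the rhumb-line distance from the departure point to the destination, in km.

511 km

Rhumb course C = atan2(Δλ, Δψ) with Δψ = ln[tan(π/4+φ₂/2)/tan(π/4+φ₁/2)] = -0.0859, Δλ = -0.0035 → C = 182.33°
d = R·|Δφ| / |cos C| = 6365·0.08029 / 0.99917 = 511 km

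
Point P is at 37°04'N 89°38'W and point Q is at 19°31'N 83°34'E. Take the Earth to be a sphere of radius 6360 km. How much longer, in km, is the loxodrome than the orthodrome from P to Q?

Great circle: cos σ = sin φ₁ sin φ₂ + cos φ₁ cos φ₂ cos Δλ,  σ = 2.1477 rad → d_gc = 13659.4 km
Rhumb line: Δψ = -0.3500, q = Δφ/Δψ = 0.8751, d_rh = R√(Δφ²+q²Δλ²) = 16936.5 km
Excess = 16936.5 − 13659.4 = 3277.1 ≈ 3277 km

3277 km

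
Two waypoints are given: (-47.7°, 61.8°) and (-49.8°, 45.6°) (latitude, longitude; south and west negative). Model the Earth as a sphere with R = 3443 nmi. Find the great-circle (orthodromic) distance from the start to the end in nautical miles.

653 nmi

Haversine: a = sin²(Δφ/2)+cos φ₁ cos φ₂ sin²(Δλ/2) = 0.00896;  σ = 2·atan2(√a,√(1−a))
σ = 10.863° → d = Rσ = 3443·0.18960 = 653 nmi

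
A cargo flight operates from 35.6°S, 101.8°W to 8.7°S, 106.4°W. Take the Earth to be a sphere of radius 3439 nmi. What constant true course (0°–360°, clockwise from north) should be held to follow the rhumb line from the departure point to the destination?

351.1°

Δψ = ln[tan(π/4+φ₂/2)/tan(π/4+φ₁/2)] = +0.5132
Δλ = -0.0803 rad (taken the short way round)
course = atan2(Δλ, Δψ) = 351.11°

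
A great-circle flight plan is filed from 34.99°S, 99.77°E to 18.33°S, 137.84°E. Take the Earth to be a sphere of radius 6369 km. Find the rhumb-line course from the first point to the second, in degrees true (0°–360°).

63.8°

Δψ = ln[tan(π/4+φ₂/2)/tan(π/4+φ₁/2)] = +0.3271
Δλ = +0.6644 rad (taken the short way round)
course = atan2(Δλ, Δψ) = 63.79°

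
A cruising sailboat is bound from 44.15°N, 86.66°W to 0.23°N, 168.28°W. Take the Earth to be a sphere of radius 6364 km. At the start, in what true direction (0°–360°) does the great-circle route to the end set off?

264.3°

N = sin Δλ·cos φ₂ = -0.9893;  D = cos φ₁ sin φ₂ − sin φ₁ cos φ₂ cos Δλ = -0.0986
initial course = atan2(N, D) = 264.31°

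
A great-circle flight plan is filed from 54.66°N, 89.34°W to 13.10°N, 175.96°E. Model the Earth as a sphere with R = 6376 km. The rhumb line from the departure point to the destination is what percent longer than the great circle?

Great circle: σ = 1.4316 rad → d_gc = Rσ = 9128.0 km
Rhumb: Δφ = -0.7254, Δλ = -1.6528, Δψ = -0.9133, q = Δφ/Δψ = 0.7942 → d_rh = R√(Δφ²+q²Δλ²) = 9562.8 km
Excess = (9562.8 − 9128.0) / 9128.0 = 434.8 / 9128.0 = 4.76% ≈ 4.8%

4.8%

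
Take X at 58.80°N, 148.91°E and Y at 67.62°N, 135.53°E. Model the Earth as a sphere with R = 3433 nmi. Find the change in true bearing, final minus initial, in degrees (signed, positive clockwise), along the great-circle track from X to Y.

-12.0°

Initial bearing θ₁ = atan2(sin Δλ cos φ₂, cos φ₁ sin φ₂ − sin φ₁ cos φ₂ cos Δλ) = 331.48°
Final bearing θ₂ = (initial bearing from the destination back to the start) + 180° = 319.49°
Δθ = θ₂ − θ₁ = -12.0°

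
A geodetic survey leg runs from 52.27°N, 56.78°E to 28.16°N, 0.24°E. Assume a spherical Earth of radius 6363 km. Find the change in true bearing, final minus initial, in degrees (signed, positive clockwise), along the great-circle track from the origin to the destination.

-39.1°

At departure: θ₁ = atan2(sin Δλ cos φ₂, cos φ₁ sin φ₂ − sin φ₁ cos φ₂ cos Δλ) = 262.59°
At arrival: θ₂ = atan2(sin Δλ cos φ₁, −cos φ₂ sin φ₁ + sin φ₂ cos φ₁ cos Δλ) = 223.50°
Δθ = θ₂ − θ₁ = -39.1°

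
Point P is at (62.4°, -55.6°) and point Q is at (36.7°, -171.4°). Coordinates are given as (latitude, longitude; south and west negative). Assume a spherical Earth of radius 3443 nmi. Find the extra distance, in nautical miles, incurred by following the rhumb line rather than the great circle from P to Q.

Great circle: cos σ = sin φ₁ sin φ₂ + cos φ₁ cos φ₂ cos Δλ,  σ = 1.1940 rad → d_gc = 4110.93 nmi
Rhumb line: Δψ = -0.7145, q = Δφ/Δψ = 0.6278, d_rh = R√(Δφ²+q²Δλ²) = 4633.38 nmi
Excess = 4633.38 − 4110.93 = 522.45 ≈ 522 nmi

522 nmi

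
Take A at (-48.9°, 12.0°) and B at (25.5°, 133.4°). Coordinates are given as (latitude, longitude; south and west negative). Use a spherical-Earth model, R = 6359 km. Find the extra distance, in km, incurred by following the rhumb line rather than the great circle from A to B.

Great circle: cos σ = sin φ₁ sin φ₂ + cos φ₁ cos φ₂ cos Δλ,  σ = 2.2569 rad → d_gc = 14351.8 km
Rhumb line: Δψ = +1.4417, q = Δφ/Δψ = 0.9007, d_rh = R√(Δφ²+q²Δλ²) = 14678.6 km
Excess = 14678.6 − 14351.8 = 326.8 ≈ 327 km

327 km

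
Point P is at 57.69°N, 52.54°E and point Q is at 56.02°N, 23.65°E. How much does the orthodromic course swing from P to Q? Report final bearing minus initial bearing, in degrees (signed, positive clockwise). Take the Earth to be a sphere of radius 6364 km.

-24.3°

At departure: θ₁ = atan2(sin Δλ cos φ₂, cos φ₁ sin φ₂ − sin φ₁ cos φ₂ cos Δλ) = 276.26°
At arrival: θ₂ = atan2(sin Δλ cos φ₁, −cos φ₂ sin φ₁ + sin φ₂ cos φ₁ cos Δλ) = 251.92°
Δθ = θ₂ − θ₁ = -24.3°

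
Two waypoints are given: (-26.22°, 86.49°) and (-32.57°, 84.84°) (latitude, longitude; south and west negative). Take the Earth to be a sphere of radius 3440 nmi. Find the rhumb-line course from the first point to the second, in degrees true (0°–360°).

192.7°

Δψ = ln[tan(π/4+φ₂/2)/tan(π/4+φ₁/2)] = -0.1273
Δλ = -0.0288 rad (taken the short way round)
course = atan2(Δλ, Δψ) = 192.75°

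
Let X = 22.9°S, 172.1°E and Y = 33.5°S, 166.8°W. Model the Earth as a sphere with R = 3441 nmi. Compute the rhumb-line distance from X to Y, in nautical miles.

Δψ = ln[tan(π/4+φ₂/2)/tan(π/4+φ₁/2)] = -0.2104;  Δφ = -0.1850 rad,  Δλ = +0.3683 rad
q = Δφ/Δψ = 0.8793
d = R·√(Δφ² + q²Δλ²) = 3441·0.37294 = 1283 nmi

1283 nmi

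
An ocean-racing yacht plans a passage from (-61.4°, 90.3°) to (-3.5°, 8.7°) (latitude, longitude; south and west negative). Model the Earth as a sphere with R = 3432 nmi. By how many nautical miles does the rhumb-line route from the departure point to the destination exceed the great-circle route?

Great circle: cos σ = sin φ₁ sin φ₂ + cos φ₁ cos φ₂ cos Δλ,  σ = 1.4471 rad → d_gc = 4966.4 nmi
Rhumb line: Δψ = +1.3058, q = Δφ/Δψ = 0.7739, d_rh = R√(Δφ²+q²Δλ²) = 5132.0 nmi
Excess = 5132.0 − 4966.4 = 165.6 ≈ 166 nmi

166 nmi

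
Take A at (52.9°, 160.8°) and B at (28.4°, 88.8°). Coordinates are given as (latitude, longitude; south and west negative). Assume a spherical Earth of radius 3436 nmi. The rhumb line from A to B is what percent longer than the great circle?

3.2%

Great circle: σ = 0.9964 rad → d_gc = Rσ = 3423.7 nmi
Rhumb: Δφ = -0.4276, Δλ = -1.2566, Δψ = -0.5746, q = Δφ/Δψ = 0.7442 → d_rh = R√(Δφ²+q²Δλ²) = 3533.1 nmi
Excess = (3533.1 − 3423.7) / 3423.7 = 109.4 / 3423.7 = 3.20% ≈ 3.2%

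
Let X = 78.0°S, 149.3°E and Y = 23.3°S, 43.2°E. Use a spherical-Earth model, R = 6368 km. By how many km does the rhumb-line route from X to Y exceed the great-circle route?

Great circle: cos σ = sin φ₁ sin φ₂ + cos φ₁ cos φ₂ cos Δλ,  σ = 1.2303 rad → d_gc = 7834.6 km
Rhumb line: Δψ = +1.8344, q = Δφ/Δψ = 0.5204, d_rh = R√(Δφ²+q²Δλ²) = 8638.5 km
Excess = 8638.5 − 7834.6 = 803.9 ≈ 804 km

804 km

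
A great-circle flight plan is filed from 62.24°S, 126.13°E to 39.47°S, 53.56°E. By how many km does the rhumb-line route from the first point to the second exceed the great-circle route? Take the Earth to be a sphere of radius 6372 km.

237 km

Great circle: cos σ = sin φ₁ sin φ₂ + cos φ₁ cos φ₂ cos Δλ,  σ = 0.8363 rad → d_gc = 5328.9 km
Rhumb line: Δψ = +0.6471, q = Δφ/Δψ = 0.6142, d_rh = R√(Δφ²+q²Δλ²) = 5566.2 km
Excess = 5566.2 − 5328.9 = 237.3 ≈ 237 km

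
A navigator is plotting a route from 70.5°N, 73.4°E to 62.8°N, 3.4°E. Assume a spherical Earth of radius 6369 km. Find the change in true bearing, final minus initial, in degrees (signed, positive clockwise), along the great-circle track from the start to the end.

-65.6°

At departure: θ₁ = atan2(sin Δλ cos φ₂, cos φ₁ sin φ₂ − sin φ₁ cos φ₂ cos Δλ) = 289.19°
At arrival: θ₂ = atan2(sin Δλ cos φ₁, −cos φ₂ sin φ₁ + sin φ₂ cos φ₁ cos Δλ) = 223.60°
Δθ = θ₂ − θ₁ = -65.6°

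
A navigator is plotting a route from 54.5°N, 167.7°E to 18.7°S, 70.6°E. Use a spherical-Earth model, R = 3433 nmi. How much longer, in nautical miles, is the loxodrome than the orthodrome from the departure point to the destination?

Great circle: cos σ = sin φ₁ sin φ₂ + cos φ₁ cos φ₂ cos Δλ,  σ = 1.9060 rad → d_gc = 6543.4 nmi
Rhumb line: Δψ = -1.4714, q = Δφ/Δψ = 0.8682, d_rh = R√(Δφ²+q²Δλ²) = 6689.8 nmi
Excess = 6689.8 − 6543.4 = 146.4 ≈ 146 nmi

146 nmi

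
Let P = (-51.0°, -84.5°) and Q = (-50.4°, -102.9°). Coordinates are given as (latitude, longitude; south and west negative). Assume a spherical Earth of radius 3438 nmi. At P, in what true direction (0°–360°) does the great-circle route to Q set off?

265.8°

θ = atan2( sin Δλ·cos φ₂ ,  cos φ₁ sin φ₂ − sin φ₁ cos φ₂ cos Δλ )
  = atan2(-0.2012, -0.0149) = 265.78°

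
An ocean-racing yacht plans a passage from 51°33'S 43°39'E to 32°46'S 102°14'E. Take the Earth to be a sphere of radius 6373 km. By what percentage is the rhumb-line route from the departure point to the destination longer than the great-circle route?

2.1%

Great circle: σ = 0.8004 rad → d_gc = Rσ = 5101.0 km
Rhumb: Δφ = +0.3278, Δλ = +1.0225, Δψ = +0.4476, q = Δφ/Δψ = 0.7324 → d_rh = R√(Δφ²+q²Δλ²) = 5210.0 km
Excess = (5210.0 − 5101.0) / 5101.0 = 109.0 / 5101.0 = 2.14% ≈ 2.1%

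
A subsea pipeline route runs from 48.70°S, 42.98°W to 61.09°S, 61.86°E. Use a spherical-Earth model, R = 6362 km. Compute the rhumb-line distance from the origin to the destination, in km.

Rhumb course C = atan2(Δλ, Δψ) with Δψ = ln[tan(π/4+φ₂/2)/tan(π/4+φ₁/2)] = -0.3798, Δλ = +1.8298 → C = 101.73°
d = R·|Δφ| / |cos C| = 6362·0.21625 / 0.20323 = 6769 km

6769 km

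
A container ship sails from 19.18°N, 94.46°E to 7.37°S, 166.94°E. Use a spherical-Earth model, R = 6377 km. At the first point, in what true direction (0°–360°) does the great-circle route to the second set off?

θ = atan2( sin Δλ·cos φ₂ ,  cos φ₁ sin φ₂ − sin φ₁ cos φ₂ cos Δλ )
  = atan2(+0.9457, -0.2192) = 103.05°

103.1°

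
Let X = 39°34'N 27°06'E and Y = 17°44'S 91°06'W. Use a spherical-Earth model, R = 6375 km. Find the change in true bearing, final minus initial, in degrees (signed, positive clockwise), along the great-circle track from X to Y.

-39.7°

At departure: θ₁ = atan2(sin Δλ cos φ₂, cos φ₁ sin φ₂ − sin φ₁ cos φ₂ cos Δλ) = 273.54°
At arrival: θ₂ = atan2(sin Δλ cos φ₁, −cos φ₂ sin φ₁ + sin φ₂ cos φ₁ cos Δλ) = 233.88°
Δθ = θ₂ − θ₁ = -39.7°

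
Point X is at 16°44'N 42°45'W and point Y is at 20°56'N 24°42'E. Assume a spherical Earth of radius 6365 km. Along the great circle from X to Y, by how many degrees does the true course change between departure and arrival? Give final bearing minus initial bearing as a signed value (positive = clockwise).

Initial bearing θ₁ = atan2(sin Δλ cos φ₂, cos φ₁ sin φ₂ − sin φ₁ cos φ₂ cos Δλ) = 74.51°
Final bearing θ₂ = (initial bearing from the destination back to the start) + 180° = 98.85°
Δθ = θ₂ − θ₁ = +24.3°

+24.3°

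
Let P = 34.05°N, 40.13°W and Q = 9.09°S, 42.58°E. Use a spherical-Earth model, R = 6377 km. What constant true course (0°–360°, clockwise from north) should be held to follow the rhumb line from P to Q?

Meridional parts: M(φ₁)=+0.6327, M(φ₂)=-0.1593 → ΔM = -0.7920;  Δλ = +1.4436 rad
tan C = Δλ / ΔM = -1.8226 → C = 118.75°

118.8°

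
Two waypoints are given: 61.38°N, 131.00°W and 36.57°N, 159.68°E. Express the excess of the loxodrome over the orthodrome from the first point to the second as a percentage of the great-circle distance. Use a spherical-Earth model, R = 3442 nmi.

3.8%

Great circle: σ = 0.8515 rad → d_gc = Rσ = 2930.8 nmi
Rhumb: Δφ = -0.4330, Δλ = -1.2099, Δψ = -0.6796, q = Δφ/Δψ = 0.6372 → d_rh = R√(Δφ²+q²Δλ²) = 3043.5 nmi
Excess = (3043.5 − 2930.8) / 2930.8 = 112.7 / 2930.8 = 3.845% ≈ 3.8%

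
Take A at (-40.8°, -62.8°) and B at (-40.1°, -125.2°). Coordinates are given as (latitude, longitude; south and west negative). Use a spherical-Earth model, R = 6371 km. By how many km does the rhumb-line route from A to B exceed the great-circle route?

Great circle: cos σ = sin φ₁ sin φ₂ + cos φ₁ cos φ₂ cos Δλ,  σ = 0.8105 rad → d_gc = 5163.6 km
Rhumb line: Δψ = +0.0161, q = Δφ/Δψ = 0.7610, d_rh = R√(Δφ²+q²Δλ²) = 5280.5 km
Excess = 5280.5 − 5163.6 = 116.9 ≈ 117 km

117 km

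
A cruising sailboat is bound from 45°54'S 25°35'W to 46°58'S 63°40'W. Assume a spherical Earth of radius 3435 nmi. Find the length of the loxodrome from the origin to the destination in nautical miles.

1575 nmi

Δψ = ln[tan(π/4+φ₂/2)/tan(π/4+φ₁/2)] = -0.0270;  Δφ = -0.0186 rad,  Δλ = -0.6647 rad
q = Δφ/Δψ = 0.6892
d = R·√(Δφ² + q²Δλ²) = 3435·0.45845 = 1575 nmi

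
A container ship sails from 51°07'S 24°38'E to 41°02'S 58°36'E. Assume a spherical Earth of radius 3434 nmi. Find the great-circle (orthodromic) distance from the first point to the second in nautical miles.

Haversine: a = sin²(Δφ/2)+cos φ₁ cos φ₂ sin²(Δλ/2) = 0.04812;  σ = 2·atan2(√a,√(1−a))
σ = 25.344° → d = Rσ = 3434·0.44234 = 1519 nmi

1519 nmi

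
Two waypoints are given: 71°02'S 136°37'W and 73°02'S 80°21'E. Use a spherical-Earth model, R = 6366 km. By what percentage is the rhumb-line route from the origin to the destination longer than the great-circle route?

Great circle: σ = 0.5939 rad → d_gc = Rσ = 3780.8 km
Rhumb: Δφ = -0.0349, Δλ = -2.4964, Δψ = -0.1133, q = Δφ/Δψ = 0.3081 → d_rh = R√(Δφ²+q²Δλ²) = 4902.2 km
Excess = (4902.2 − 3780.8) / 3780.8 = 1121.4 / 3780.8 = 29.66% ≈ 29.7%

29.7%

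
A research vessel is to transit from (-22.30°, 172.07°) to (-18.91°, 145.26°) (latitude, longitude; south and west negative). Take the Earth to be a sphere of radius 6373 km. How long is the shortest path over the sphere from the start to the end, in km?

2813 km

cos σ = sin φ₁ sin φ₂ + cos φ₁ cos φ₂ cos Δλ
      = sin(-22.30°)sin(-18.91°) + cos(-22.30°)cos(-18.91°)cos(-26.81°) = 0.9042
σ = 25.289° → d = Rσ = 6373·0.44138 = 2813 km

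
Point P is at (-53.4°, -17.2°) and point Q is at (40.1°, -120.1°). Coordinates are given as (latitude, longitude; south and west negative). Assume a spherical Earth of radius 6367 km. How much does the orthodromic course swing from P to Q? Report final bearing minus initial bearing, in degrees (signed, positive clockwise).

Initial bearing θ₁ = atan2(sin Δλ cos φ₂, cos φ₁ sin φ₂ − sin φ₁ cos φ₂ cos Δλ) = 288.32°
Final bearing θ₂ = (initial bearing from the destination back to the start) + 180° = 312.27°
Δθ = θ₂ − θ₁ = +23.9°

+23.9°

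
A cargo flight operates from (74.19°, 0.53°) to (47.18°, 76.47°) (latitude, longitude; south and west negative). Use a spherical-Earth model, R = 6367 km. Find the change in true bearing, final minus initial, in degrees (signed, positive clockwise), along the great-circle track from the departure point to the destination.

+70.0°

Initial bearing θ₁ = atan2(sin Δλ cos φ₂, cos φ₁ sin φ₂ − sin φ₁ cos φ₂ cos Δλ) = 86.45°
Final bearing θ₂ = (initial bearing from the destination back to the start) + 180° = 156.42°
Δθ = θ₂ − θ₁ = +70.0°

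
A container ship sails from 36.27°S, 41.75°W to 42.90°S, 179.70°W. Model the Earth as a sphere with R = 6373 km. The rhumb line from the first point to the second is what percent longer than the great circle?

15.6%

Great circle: σ = 1.6067 rad → d_gc = Rσ = 10239.2 km
Rhumb: Δφ = -0.1157, Δλ = -2.4077, Δψ = -0.1503, q = Δφ/Δψ = 0.7697 → d_rh = R√(Δφ²+q²Δλ²) = 11832.8 km
Excess = (11832.8 − 10239.2) / 10239.2 = 1593.6 / 10239.2 = 15.56% ≈ 15.6%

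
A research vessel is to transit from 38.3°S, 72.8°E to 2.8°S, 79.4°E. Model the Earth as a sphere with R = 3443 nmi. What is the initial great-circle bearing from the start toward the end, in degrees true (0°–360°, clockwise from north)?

11.3°

N = sin Δλ·cos φ₂ = +0.1148;  D = cos φ₁ sin φ₂ − sin φ₁ cos φ₂ cos Δλ = +0.5766
initial course = atan2(N, D) = 11.26°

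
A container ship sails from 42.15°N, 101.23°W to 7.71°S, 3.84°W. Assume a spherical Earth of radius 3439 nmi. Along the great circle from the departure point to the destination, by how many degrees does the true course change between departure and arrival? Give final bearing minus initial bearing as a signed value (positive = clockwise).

+40.8°

Initial bearing θ₁ = atan2(sin Δλ cos φ₂, cos φ₁ sin φ₂ − sin φ₁ cos φ₂ cos Δλ) = 90.81°
Final bearing θ₂ = (initial bearing from the destination back to the start) + 180° = 131.58°
Δθ = θ₂ − θ₁ = +40.8°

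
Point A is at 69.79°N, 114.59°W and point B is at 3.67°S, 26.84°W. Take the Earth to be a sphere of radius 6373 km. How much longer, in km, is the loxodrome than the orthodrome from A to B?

449 km

Great circle: cos σ = sin φ₁ sin φ₂ + cos φ₁ cos φ₂ cos Δλ,  σ = 1.6173 rad → d_gc = 10307.4 km
Rhumb line: Δψ = -1.7888, q = Δφ/Δψ = 0.7167, d_rh = R√(Δφ²+q²Δλ²) = 10756.5 km
Excess = 10756.5 − 10307.4 = 449.1 ≈ 449 km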